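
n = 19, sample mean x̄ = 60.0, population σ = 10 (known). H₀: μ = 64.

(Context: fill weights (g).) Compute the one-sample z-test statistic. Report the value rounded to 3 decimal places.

SE = σ/√n = 10/√19 = 2.2942
z = (x̄−μ₀)/SE = (60.0−64)/2.2942 = -1.7436

test statistic = -1.744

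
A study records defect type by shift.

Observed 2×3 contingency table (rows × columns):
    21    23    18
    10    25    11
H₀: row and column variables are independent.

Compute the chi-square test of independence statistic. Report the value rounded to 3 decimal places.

test statistic = 3.380

Row totals [62, 46], col totals [31, 48, 29], n=108
χ² = (21−17.80)²/17.80 + (23−27.56)²/27.56 + (18−16.65)²/16.65 + (10−13.20)²/13.20 + (25−20.44)²/20.44 + (11−12.35)²/12.35 = 3.3800
df = 2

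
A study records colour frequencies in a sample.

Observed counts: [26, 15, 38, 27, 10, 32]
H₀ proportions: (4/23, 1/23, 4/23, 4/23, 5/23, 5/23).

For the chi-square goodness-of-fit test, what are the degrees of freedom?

degrees of freedom = 5

df = k − 1 = 6 − 1 = 5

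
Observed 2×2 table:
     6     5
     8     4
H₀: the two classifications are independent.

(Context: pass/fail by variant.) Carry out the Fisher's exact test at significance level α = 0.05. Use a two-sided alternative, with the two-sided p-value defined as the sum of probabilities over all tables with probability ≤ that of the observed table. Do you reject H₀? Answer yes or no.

Margins: r₁=11, r₂=12, c₁=14, c₂=9, n=23
p_obs = C(11,6)·C(12,8)/C(23,14); sum pmf over tables with pmf ≤ p_obs
p-value (two-sided) = 0.68017
At α=0.05: p ≥ α → fail to reject H₀

reject H₀: no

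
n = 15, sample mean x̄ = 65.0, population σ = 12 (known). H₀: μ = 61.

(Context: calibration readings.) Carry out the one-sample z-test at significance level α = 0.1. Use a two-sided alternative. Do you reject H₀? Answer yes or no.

reject H₀: no

SE = σ/√n = 12/√15 = 3.0984
z = (x̄−μ₀)/SE = (65.0−61)/3.0984 = 1.2910
p-value (two-sided) = 0.19671
At α=0.1: p ≥ α → fail to reject H₀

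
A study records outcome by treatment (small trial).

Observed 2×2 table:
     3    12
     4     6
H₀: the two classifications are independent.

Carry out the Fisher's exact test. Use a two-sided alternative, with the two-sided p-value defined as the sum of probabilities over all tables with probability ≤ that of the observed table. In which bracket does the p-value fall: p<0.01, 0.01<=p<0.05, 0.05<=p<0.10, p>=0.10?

p-value bracket: p>=0.10

Margins: r₁=15, r₂=10, c₁=7, c₂=18, n=25
p_obs = C(15,3)·C(10,4)/C(25,7); sum pmf over tables with pmf ≤ p_obs
p-value (two-sided) = 0.37813
→ bracket: p>=0.10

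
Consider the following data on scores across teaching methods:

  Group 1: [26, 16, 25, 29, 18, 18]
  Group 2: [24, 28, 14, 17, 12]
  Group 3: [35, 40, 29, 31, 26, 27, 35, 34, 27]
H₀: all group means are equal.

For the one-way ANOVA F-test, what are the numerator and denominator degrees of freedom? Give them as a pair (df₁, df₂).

k = 3 groups, N = 20 total
df = (k−1, N−k) = (3−1, 20−3) = (2, 17)

degrees of freedom = [2, 17]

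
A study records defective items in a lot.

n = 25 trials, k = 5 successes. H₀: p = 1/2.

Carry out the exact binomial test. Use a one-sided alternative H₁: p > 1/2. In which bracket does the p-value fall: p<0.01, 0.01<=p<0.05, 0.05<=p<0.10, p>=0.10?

Exact binomial: n=25, k=5, p₀=1/2=0.5000
P(X≥5) from Σ C(n,i)·p₀^i·(1−p₀)^(n−i)
p-value (one-sided, H₁ greater) = 0.99954
→ bracket: p>=0.10

p-value bracket: p>=0.10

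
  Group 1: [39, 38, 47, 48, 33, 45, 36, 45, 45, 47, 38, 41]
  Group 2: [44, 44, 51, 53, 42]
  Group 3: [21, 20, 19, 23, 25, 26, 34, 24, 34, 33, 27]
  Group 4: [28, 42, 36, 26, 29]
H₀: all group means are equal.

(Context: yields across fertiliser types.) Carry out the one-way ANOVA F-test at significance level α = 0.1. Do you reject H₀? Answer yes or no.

Group means [41.83, 46.80, 26.00, 32.20], grand mean 35.848
SSB = Σnᵢ(x̄ᵢ−x̄)² = 2162.976; SSW = ΣΣ(x−x̄ᵢ)² = 845.267
MSB = 2162.976/3 = 720.9919; MSW = 845.267/29 = 29.1471
F = MSB/MSW = 24.7363
df = (3, 29)
p-value (upper-tail) = 0.00000
At α=0.1: p < α → reject H₀

reject H₀: yes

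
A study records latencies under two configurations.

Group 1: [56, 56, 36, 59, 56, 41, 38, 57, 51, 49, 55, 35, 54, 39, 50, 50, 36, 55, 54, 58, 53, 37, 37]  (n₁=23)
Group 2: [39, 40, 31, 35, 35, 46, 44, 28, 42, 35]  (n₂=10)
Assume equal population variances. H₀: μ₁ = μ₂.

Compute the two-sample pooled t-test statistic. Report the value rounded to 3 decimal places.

test statistic = 3.632

x̄₁=48.348, s₁=8.616, n₁=23
x̄₂=37.500, s₂=5.720, n₂=10
s_p² = [22·8.616² + 9·5.720²]/31 = 62.1844
SE = √(s_p²·(1/23+1/10)) = 2.9870
t = (48.348−37.500)/2.9870 = 3.6317
df = 31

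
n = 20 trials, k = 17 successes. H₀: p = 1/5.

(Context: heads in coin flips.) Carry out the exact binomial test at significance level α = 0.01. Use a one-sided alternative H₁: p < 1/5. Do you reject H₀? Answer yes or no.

reject H₀: no

Exact binomial: n=20, k=17, p₀=1/5=0.2000
P(X≤17) from Σ C(n,i)·p₀^i·(1−p₀)^(n−i)
p-value (one-sided, H₁ less) = 1.00000
At α=0.01: p ≥ α → fail to reject H₀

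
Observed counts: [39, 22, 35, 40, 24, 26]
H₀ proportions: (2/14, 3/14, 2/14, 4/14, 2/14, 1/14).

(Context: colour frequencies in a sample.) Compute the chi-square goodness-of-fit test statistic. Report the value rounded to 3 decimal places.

n = 186; E_i = n·p_i = [26.57, 39.86, 26.57, 53.14, 26.57, 13.29]
χ² = (39−26.57)²/26.57 + (22−39.86)²/39.86 + (35−26.57)²/26.57 + (40−53.14)²/53.14 + (24−26.57)²/26.57 + (26−13.29)²/13.29 = 32.1541
df = 5

test statistic = 32.154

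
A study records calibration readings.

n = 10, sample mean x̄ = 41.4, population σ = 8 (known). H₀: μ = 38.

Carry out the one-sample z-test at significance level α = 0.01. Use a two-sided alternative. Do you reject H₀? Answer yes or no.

SE = σ/√n = 8/√10 = 2.5298
z = (x̄−μ₀)/SE = (41.4−38)/2.5298 = 1.3440
p-value (two-sided) = 0.17896
At α=0.01: p ≥ α → fail to reject H₀

reject H₀: no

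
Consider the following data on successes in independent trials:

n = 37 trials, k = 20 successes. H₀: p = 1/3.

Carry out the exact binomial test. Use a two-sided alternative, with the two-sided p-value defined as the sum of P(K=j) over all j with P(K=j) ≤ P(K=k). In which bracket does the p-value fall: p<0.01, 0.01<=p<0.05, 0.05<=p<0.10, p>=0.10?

Exact binomial: n=37, k=20, p₀=1/3=0.3333
P(X=j) = C(n,j)·p₀^j·(1−p₀)^(n−j); p = Σ P(X=j) over j with P(X=j) ≤ P(X=20)
p-value (two-sided) = 0.01326
→ bracket: 0.01<=p<0.05

p-value bracket: 0.01<=p<0.05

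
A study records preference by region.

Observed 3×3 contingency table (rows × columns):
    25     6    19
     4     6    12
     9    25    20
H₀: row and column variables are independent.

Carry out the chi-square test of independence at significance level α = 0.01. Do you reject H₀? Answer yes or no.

reject H₀: yes

Row totals [50, 22, 54], col totals [38, 37, 51], n=126
χ² = (25−15.08)²/15.08 + (6−14.68)²/14.68 + (19−20.24)²/20.24 + (4−6.63)²/6.63 + (6−6.46)²/6.46 + (12−8.90)²/8.90 + (9−16.29)²/16.29 + (25−15.86)²/15.86 + (20−21.86)²/21.86 = 22.5807
df = 4
p-value (upper-tail) = 0.00015
At α=0.01: p < α → reject H₀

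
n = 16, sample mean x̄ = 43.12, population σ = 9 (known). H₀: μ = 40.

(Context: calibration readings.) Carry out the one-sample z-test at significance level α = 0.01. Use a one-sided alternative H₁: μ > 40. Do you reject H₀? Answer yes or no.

SE = σ/√n = 9/√16 = 2.2500
z = (x̄−μ₀)/SE = (43.12−40)/2.2500 = 1.3867
p-value (one-sided, H₁ greater) = 0.08277
At α=0.01: p ≥ α → fail to reject H₀

reject H₀: no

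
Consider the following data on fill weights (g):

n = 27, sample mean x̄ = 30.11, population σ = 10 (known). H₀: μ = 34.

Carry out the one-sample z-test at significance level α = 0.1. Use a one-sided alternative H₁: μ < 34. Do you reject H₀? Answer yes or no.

reject H₀: yes

SE = σ/√n = 10/√27 = 1.9245
z = (x̄−μ₀)/SE = (30.11−34)/1.9245 = -2.0213
p-value (one-sided, H₁ less) = 0.02162
At α=0.1: p < α → reject H₀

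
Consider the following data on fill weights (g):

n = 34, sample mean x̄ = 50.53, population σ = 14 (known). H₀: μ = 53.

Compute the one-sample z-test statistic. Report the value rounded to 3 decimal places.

test statistic = -1.029

SE = σ/√n = 14/√34 = 2.4010
z = (x̄−μ₀)/SE = (50.53−53)/2.4010 = -1.0287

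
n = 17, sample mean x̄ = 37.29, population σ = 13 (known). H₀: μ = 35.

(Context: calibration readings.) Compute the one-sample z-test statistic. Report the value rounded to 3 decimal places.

test statistic = 0.726

SE = σ/√n = 13/√17 = 3.1530
z = (x̄−μ₀)/SE = (37.29−35)/3.1530 = 0.7263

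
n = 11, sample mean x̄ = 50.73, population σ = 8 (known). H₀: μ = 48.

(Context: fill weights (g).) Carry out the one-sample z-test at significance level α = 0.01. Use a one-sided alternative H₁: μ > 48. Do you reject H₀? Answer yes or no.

SE = σ/√n = 8/√11 = 2.4121
z = (x̄−μ₀)/SE = (50.73−48)/2.4121 = 1.1318
p-value (one-sided, H₁ greater) = 0.12886
At α=0.01: p ≥ α → fail to reject H₀

reject H₀: no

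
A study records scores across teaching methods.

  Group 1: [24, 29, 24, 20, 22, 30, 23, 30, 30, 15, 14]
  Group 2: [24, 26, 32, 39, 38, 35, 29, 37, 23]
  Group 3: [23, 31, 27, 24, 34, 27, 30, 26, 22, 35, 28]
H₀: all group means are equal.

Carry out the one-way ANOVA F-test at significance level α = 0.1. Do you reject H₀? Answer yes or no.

Group means [23.73, 31.44, 27.91], grand mean 27.452
SSB = Σnᵢ(x̄ᵢ−x̄)² = 298.364; SSW = ΣΣ(x−x̄ᵢ)² = 821.313
MSB = 298.364/2 = 149.1821; MSW = 821.313/28 = 29.3326
F = MSB/MSW = 5.0859
df = (2, 28)
p-value (upper-tail) = 0.01306
At α=0.1: p < α → reject H₀

reject H₀: yes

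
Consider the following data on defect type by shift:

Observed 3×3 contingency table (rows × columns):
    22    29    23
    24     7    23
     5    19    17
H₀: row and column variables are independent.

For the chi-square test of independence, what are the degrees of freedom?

df = (r−1)(c−1) = (3−1)·(3−1) = 4

degrees of freedom = 4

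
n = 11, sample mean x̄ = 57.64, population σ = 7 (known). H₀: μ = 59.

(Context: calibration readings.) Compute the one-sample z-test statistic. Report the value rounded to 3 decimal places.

SE = σ/√n = 7/√11 = 2.1106
z = (x̄−μ₀)/SE = (57.64−59)/2.1106 = -0.6444

test statistic = -0.644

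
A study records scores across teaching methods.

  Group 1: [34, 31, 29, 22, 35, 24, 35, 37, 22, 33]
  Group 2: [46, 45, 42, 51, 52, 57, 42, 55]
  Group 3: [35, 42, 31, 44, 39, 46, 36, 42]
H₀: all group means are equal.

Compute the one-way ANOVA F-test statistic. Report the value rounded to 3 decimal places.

Group means [30.20, 48.75, 39.38], grand mean 38.731
SSB = Σnᵢ(x̄ᵢ−x̄)² = 1534.140; SSW = ΣΣ(x−x̄ᵢ)² = 704.975
MSB = 1534.140/2 = 767.0702; MSW = 704.975/23 = 30.6511
F = MSB/MSW = 25.0259
df = (2, 23)

test statistic = 25.026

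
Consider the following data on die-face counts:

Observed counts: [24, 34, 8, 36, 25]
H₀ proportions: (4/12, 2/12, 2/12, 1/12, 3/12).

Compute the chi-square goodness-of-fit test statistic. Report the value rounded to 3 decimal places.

n = 127; E_i = n·p_i = [42.33, 21.17, 21.17, 10.58, 31.75]
χ² = (24−42.33)²/42.33 + (34−21.17)²/21.17 + (8−21.17)²/21.17 + (36−10.58)²/10.58 + (25−31.75)²/31.75 = 86.3858
df = 4

test statistic = 86.386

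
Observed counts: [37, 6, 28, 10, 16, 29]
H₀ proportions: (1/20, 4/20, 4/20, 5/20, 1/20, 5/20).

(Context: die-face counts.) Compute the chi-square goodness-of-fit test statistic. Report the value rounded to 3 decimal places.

test statistic = 194.349

n = 126; E_i = n·p_i = [6.30, 25.20, 25.20, 31.50, 6.30, 31.50]
χ² = (37−6.30)²/6.30 + (6−25.20)²/25.20 + (28−25.20)²/25.20 + (10−31.50)²/31.50 + (16−6.30)²/6.30 + (29−31.50)²/31.50 = 194.3492
df = 5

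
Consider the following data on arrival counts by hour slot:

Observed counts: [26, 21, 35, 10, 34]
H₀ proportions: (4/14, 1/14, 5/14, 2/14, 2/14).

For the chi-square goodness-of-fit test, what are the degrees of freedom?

degrees of freedom = 4

df = k − 1 = 5 − 1 = 4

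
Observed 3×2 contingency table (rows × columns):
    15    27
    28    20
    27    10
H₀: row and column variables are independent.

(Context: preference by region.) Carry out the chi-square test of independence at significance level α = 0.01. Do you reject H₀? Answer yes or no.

reject H₀: yes

Row totals [42, 48, 37], col totals [70, 57], n=127
χ² = (15−23.15)²/23.15 + (27−18.85)²/18.85 + (28−26.46)²/26.46 + (20−21.54)²/21.54 + (27−20.39)²/20.39 + (10−16.61)²/16.61 = 11.3610
df = 2
p-value (upper-tail) = 0.00341
At α=0.01: p < α → reject H₀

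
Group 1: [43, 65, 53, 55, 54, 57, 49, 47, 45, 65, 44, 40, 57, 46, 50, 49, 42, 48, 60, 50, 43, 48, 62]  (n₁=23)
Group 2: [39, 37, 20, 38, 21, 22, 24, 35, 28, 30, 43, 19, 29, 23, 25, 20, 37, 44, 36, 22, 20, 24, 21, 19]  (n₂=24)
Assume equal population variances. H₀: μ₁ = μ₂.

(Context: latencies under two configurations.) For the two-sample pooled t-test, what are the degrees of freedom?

df = n₁ + n₂ − 2 = 23 + 24 − 2 = 45

degrees of freedom = 45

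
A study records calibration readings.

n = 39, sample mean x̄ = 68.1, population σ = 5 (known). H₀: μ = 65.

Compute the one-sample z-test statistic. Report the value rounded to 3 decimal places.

test statistic = 3.872

SE = σ/√n = 5/√39 = 0.8006
z = (x̄−μ₀)/SE = (68.1−65)/0.8006 = 3.8719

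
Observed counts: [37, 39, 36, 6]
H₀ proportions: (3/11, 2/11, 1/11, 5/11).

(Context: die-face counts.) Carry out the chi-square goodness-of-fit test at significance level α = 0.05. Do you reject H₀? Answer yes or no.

n = 118; E_i = n·p_i = [32.18, 21.45, 10.73, 53.64]
χ² = (37−32.18)²/32.18 + (39−21.45)²/21.45 + (36−10.73)²/10.73 + (6−53.64)²/53.64 = 116.9184
df = 3
p-value (upper-tail) = 0.00000
At α=0.05: p < α → reject H₀

reject H₀: yes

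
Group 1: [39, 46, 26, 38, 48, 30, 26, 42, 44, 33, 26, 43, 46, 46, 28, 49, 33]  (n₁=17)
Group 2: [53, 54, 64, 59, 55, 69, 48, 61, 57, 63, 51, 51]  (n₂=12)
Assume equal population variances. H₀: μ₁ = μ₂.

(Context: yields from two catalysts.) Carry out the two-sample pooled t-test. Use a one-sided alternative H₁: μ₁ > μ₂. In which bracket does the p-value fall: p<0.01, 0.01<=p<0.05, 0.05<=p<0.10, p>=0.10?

x̄₁=37.824, s₁=8.428, n₁=17
x̄₂=57.083, s₂=6.259, n₂=12
s_p² = [16·8.428² + 11·6.259²]/27 = 58.0514
SE = √(s_p²·(1/17+1/12)) = 2.8727
t = (37.824−57.083)/2.8727 = -6.7044
df = 27
p-value (one-sided, H₁ greater) = 1.00000
→ bracket: p>=0.10

p-value bracket: p>=0.10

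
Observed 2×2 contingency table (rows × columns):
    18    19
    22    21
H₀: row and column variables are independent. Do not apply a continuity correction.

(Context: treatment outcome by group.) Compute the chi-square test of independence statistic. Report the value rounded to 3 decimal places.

Row totals [37, 43], col totals [40, 40], n=80
χ² = (18−18.50)²/18.50 + (19−18.50)²/18.50 + (22−21.50)²/21.50 + (21−21.50)²/21.50 = 0.0503
df = 1

test statistic = 0.050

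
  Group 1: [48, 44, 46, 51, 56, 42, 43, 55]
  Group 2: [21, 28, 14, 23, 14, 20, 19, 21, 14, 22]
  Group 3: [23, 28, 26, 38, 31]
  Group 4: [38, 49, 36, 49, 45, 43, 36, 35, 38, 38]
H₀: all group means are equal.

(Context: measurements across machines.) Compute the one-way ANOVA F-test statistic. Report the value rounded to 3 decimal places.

test statistic = 52.405

Group means [48.12, 19.60, 29.20, 40.70], grand mean 34.364
SSB = Σnᵢ(x̄ᵢ−x̄)² = 4229.461; SSW = ΣΣ(x−x̄ᵢ)² = 780.175
MSB = 4229.461/3 = 1409.8205; MSW = 780.175/29 = 26.9026
F = MSB/MSW = 52.4046
df = (3, 29)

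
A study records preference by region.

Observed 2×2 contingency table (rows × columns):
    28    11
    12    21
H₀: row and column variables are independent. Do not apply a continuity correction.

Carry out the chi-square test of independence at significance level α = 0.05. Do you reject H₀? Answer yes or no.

reject H₀: yes

Row totals [39, 33], col totals [40, 32], n=72
χ² = (28−21.67)²/21.67 + (11−17.33)²/17.33 + (12−18.33)²/18.33 + (21−14.67)²/14.67 = 9.0881
df = 1
p-value (upper-tail) = 0.00257
At α=0.05: p < α → reject H₀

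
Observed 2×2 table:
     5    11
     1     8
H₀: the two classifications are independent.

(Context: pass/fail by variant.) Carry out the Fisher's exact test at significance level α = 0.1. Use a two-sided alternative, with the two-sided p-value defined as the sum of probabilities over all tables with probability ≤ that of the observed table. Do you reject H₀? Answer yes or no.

Margins: r₁=16, r₂=9, c₁=6, c₂=19, n=25
p_obs = C(16,5)·C(9,1)/C(25,6); sum pmf over tables with pmf ≤ p_obs
p-value (two-sided) = 0.36443
At α=0.1: p ≥ α → fail to reject H₀

reject H₀: no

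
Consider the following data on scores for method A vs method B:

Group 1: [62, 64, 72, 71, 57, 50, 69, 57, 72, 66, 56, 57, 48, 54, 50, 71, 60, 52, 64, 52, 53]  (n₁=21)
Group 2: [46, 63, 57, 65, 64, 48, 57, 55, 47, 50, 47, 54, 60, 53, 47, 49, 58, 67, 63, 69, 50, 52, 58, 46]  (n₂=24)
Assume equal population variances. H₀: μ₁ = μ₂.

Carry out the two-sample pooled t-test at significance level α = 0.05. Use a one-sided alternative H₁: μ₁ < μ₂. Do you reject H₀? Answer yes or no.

reject H₀: no

x̄₁=59.857, s₁=8.008, n₁=21
x̄₂=55.208, s₂=7.229, n₂=24
s_p² = [20·8.008² + 23·7.229²]/43 = 57.7798
SE = √(s_p²·(1/21+1/24)) = 2.2713
t = (59.857−55.208)/2.2713 = 2.0467
df = 43
p-value (one-sided, H₁ less) = 0.97659
At α=0.05: p ≥ α → fail to reject H₀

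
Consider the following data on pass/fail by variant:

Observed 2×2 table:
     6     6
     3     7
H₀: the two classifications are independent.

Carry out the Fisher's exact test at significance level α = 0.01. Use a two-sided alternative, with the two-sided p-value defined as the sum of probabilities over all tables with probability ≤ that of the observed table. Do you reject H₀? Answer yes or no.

reject H₀: no

Margins: r₁=12, r₂=10, c₁=9, c₂=13, n=22
p_obs = C(12,6)·C(10,3)/C(22,9); sum pmf over tables with pmf ≤ p_obs
p-value (two-sided) = 0.41486
At α=0.01: p ≥ α → fail to reject H₀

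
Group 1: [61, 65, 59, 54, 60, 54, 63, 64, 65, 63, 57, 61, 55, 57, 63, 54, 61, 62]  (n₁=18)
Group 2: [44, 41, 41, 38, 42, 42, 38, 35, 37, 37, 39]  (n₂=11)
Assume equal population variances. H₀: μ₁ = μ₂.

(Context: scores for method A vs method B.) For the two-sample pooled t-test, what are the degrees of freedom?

df = n₁ + n₂ − 2 = 18 + 11 − 2 = 27

degrees of freedom = 27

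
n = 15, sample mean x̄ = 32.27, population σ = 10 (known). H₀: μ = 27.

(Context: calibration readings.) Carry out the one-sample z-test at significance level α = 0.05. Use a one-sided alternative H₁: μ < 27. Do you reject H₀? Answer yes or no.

reject H₀: no

SE = σ/√n = 10/√15 = 2.5820
z = (x̄−μ₀)/SE = (32.27−27)/2.5820 = 2.0411
p-value (one-sided, H₁ less) = 0.97938
At α=0.05: p ≥ α → fail to reject H₀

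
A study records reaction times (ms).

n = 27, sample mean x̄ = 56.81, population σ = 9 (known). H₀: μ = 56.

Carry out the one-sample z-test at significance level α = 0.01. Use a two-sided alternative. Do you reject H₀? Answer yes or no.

SE = σ/√n = 9/√27 = 1.7321
z = (x̄−μ₀)/SE = (56.81−56)/1.7321 = 0.4677
p-value (two-sided) = 0.64003
At α=0.01: p ≥ α → fail to reject H₀

reject H₀: no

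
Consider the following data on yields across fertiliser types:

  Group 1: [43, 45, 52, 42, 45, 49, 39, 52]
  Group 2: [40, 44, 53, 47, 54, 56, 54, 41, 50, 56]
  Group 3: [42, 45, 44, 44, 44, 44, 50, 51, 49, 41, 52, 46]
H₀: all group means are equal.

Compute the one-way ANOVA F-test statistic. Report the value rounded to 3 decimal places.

test statistic = 1.781

Group means [45.88, 49.50, 46.00], grand mean 47.133
SSB = Σnᵢ(x̄ᵢ−x̄)² = 84.092; SSW = ΣΣ(x−x̄ᵢ)² = 637.375
MSB = 84.092/2 = 42.0458; MSW = 637.375/27 = 23.6065
F = MSB/MSW = 1.7811
df = (2, 27)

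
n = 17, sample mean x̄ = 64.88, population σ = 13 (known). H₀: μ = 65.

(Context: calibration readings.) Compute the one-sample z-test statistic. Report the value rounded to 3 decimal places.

test statistic = -0.038

SE = σ/√n = 13/√17 = 3.1530
z = (x̄−μ₀)/SE = (64.88−65)/3.1530 = -0.0381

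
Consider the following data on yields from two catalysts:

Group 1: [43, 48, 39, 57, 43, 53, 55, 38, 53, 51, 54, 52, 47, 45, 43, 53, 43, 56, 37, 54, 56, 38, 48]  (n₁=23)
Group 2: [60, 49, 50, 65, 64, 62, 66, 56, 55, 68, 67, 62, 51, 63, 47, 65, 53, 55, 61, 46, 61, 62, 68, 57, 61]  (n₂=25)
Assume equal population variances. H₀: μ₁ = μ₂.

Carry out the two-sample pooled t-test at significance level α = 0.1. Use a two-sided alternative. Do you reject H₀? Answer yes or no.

reject H₀: yes

x̄₁=48.087, s₁=6.543, n₁=23
x̄₂=58.960, s₂=6.668, n₂=25
s_p² = [22·6.543² + 24·6.668²]/46 = 43.6693
SE = √(s_p²·(1/23+1/25)) = 1.9093
t = (48.087−58.960)/1.9093 = -5.6948
df = 46
p-value (two-sided) = 0.00000
At α=0.1: p < α → reject H₀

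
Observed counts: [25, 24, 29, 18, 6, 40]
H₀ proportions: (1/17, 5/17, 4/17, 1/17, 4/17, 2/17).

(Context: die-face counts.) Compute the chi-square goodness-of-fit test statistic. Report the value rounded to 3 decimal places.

n = 142; E_i = n·p_i = [8.35, 41.76, 33.41, 8.35, 33.41, 16.71]
χ² = (25−8.35)²/8.35 + (24−41.76)²/41.76 + (29−33.41)²/33.41 + (18−8.35)²/8.35 + (6−33.41)²/33.41 + (40−16.71)²/16.71 = 107.4271
df = 5

test statistic = 107.427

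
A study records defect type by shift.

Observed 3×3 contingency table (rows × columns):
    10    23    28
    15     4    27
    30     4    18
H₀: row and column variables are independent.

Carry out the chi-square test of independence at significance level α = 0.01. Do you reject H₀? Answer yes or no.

Row totals [61, 46, 52], col totals [55, 31, 73], n=159
χ² = (10−21.10)²/21.10 + (23−11.89)²/11.89 + (28−28.01)²/28.01 + (15−15.91)²/15.91 + (4−8.97)²/8.97 + (27−21.12)²/21.12 + (30−17.99)²/17.99 + (4−10.14)²/10.14 + (18−23.87)²/23.87 = 33.8390
df = 4
p-value (upper-tail) = 0.00000
At α=0.01: p < α → reject H₀

reject H₀: yes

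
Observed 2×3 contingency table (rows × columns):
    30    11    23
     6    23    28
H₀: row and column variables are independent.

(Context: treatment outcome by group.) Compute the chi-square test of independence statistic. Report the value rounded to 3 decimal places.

test statistic = 20.389

Row totals [64, 57], col totals [36, 34, 51], n=121
χ² = (30−19.04)²/19.04 + (11−17.98)²/17.98 + (23−26.98)²/26.98 + (6−16.96)²/16.96 + (23−16.02)²/16.02 + (28−24.02)²/24.02 = 20.3888
df = 2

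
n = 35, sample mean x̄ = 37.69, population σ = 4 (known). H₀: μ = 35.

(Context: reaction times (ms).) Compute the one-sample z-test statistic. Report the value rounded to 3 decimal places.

SE = σ/√n = 4/√35 = 0.6761
z = (x̄−μ₀)/SE = (37.69−35)/0.6761 = 3.9786

test statistic = 3.979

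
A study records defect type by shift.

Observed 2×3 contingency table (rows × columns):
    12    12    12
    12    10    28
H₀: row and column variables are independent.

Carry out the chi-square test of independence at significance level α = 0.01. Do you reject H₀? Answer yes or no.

Row totals [36, 50], col totals [24, 22, 40], n=86
χ² = (12−10.05)²/10.05 + (12−9.21)²/9.21 + (12−16.74)²/16.74 + (12−13.95)²/13.95 + (10−12.79)²/12.79 + (28−23.26)²/23.26 = 4.4199
df = 2
p-value (upper-tail) = 0.10971
At α=0.01: p ≥ α → fail to reject H₀

reject H₀: no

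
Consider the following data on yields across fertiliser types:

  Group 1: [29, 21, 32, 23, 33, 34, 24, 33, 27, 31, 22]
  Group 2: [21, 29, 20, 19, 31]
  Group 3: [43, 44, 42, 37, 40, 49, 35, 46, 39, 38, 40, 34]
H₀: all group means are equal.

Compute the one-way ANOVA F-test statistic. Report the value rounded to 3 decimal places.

Group means [28.09, 24.00, 40.58], grand mean 32.714
SSB = Σnᵢ(x̄ᵢ−x̄)² = 1357.889; SSW = ΣΣ(x−x̄ᵢ)² = 579.826
MSB = 1357.889/2 = 678.9443; MSW = 579.826/25 = 23.1930
F = MSB/MSW = 29.2736
df = (2, 25)

test statistic = 29.274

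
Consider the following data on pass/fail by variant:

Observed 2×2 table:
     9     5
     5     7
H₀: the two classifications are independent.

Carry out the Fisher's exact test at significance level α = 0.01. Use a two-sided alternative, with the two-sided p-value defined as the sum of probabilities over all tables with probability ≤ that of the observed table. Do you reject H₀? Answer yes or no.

reject H₀: no

Margins: r₁=14, r₂=12, c₁=14, c₂=12, n=26
p_obs = C(14,9)·C(12,5)/C(26,14); sum pmf over tables with pmf ≤ p_obs
p-value (two-sided) = 0.43124
At α=0.01: p ≥ α → fail to reject H₀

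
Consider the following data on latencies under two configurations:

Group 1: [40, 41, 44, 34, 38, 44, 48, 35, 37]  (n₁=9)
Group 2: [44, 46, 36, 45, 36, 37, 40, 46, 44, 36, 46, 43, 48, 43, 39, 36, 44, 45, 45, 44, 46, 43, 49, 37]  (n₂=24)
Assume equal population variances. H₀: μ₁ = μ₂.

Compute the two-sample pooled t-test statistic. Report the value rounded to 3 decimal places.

x̄₁=40.111, s₁=4.622, n₁=9
x̄₂=42.417, s₂=4.159, n₂=24
s_p² = [8·4.622² + 23·4.159²]/31 = 18.3459
SE = √(s_p²·(1/9+1/24)) = 1.6742
t = (40.111−42.417)/1.6742 = -1.3771
df = 31

test statistic = -1.377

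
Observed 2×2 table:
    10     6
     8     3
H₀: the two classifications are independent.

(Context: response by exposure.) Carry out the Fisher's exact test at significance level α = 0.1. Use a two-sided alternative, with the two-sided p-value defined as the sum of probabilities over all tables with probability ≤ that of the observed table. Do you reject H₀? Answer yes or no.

Margins: r₁=16, r₂=11, c₁=18, c₂=9, n=27
p_obs = C(16,10)·C(11,8)/C(27,18); sum pmf over tables with pmf ≤ p_obs
p-value (two-sided) = 0.69245
At α=0.1: p ≥ α → fail to reject H₀

reject H₀: no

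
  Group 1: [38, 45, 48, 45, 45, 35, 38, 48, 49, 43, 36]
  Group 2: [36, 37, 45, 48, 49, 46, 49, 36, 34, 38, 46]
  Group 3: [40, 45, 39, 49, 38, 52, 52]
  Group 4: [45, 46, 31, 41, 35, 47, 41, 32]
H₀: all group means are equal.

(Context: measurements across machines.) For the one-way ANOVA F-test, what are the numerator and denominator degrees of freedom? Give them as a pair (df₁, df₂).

k = 4 groups, N = 37 total
df = (k−1, N−k) = (4−1, 37−4) = (3, 33)

degrees of freedom = [3, 33]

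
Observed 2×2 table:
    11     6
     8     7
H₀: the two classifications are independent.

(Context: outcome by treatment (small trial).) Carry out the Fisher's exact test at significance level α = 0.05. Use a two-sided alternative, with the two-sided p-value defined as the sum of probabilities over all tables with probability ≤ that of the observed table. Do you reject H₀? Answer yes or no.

reject H₀: no

Margins: r₁=17, r₂=15, c₁=19, c₂=13, n=32
p_obs = C(17,11)·C(15,8)/C(32,19); sum pmf over tables with pmf ≤ p_obs
p-value (two-sided) = 0.71979
At α=0.05: p ≥ α → fail to reject H₀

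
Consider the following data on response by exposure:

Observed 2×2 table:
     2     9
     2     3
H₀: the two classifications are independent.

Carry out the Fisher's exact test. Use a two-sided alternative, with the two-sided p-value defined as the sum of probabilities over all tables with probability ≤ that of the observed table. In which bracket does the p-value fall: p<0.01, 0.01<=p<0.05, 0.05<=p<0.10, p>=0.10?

Margins: r₁=11, r₂=5, c₁=4, c₂=12, n=16
p_obs = C(11,2)·C(5,2)/C(16,4); sum pmf over tables with pmf ≤ p_obs
p-value (two-sided) = 0.54670
→ bracket: p>=0.10

p-value bracket: p>=0.10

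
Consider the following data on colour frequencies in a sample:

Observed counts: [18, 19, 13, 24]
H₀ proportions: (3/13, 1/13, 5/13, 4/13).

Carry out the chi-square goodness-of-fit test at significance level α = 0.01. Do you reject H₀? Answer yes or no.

reject H₀: yes

n = 74; E_i = n·p_i = [17.08, 5.69, 28.46, 22.77]
χ² = (18−17.08)²/17.08 + (19−5.69)²/5.69 + (13−28.46)²/28.46 + (24−22.77)²/22.77 = 39.6270
df = 3
p-value (upper-tail) = 0.00000
At α=0.01: p < α → reject H₀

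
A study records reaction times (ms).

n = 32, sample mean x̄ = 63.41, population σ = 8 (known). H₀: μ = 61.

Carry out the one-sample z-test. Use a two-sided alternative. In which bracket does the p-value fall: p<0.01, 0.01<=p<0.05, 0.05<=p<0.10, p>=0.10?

SE = σ/√n = 8/√32 = 1.4142
z = (x̄−μ₀)/SE = (63.41−61)/1.4142 = 1.7041
p-value (two-sided) = 0.08836
→ bracket: 0.05<=p<0.10

p-value bracket: 0.05<=p<0.10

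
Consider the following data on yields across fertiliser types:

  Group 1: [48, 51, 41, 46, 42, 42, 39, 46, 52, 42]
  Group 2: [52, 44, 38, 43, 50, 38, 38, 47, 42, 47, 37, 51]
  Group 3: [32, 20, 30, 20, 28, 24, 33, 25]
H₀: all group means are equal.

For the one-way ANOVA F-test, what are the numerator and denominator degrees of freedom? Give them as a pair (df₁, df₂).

k = 3 groups, N = 30 total
df = (k−1, N−k) = (3−1, 30−3) = (2, 27)

degrees of freedom = [2, 27]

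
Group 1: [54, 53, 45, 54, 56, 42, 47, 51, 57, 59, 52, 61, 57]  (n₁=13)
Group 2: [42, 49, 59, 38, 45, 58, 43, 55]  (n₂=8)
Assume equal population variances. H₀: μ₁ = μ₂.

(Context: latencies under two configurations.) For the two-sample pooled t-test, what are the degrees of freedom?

degrees of freedom = 19

df = n₁ + n₂ − 2 = 13 + 8 − 2 = 19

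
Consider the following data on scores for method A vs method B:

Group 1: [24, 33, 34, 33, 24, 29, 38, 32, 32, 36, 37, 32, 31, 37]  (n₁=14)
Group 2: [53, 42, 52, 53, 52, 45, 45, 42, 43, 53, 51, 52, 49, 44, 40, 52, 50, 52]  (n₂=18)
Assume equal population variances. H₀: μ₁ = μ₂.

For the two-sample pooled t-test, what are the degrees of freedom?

degrees of freedom = 30

df = n₁ + n₂ − 2 = 14 + 18 − 2 = 30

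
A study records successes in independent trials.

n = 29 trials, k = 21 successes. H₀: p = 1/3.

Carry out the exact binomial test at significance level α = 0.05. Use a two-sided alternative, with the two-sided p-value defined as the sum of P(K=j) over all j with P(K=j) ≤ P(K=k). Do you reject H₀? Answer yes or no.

reject H₀: yes

Exact binomial: n=29, k=21, p₀=1/3=0.3333
P(X=j) = C(n,j)·p₀^j·(1−p₀)^(n−j); p = Σ P(X=j) over j with P(X=j) ≤ P(X=21)
p-value (two-sided) = 0.00003
At α=0.05: p < α → reject H₀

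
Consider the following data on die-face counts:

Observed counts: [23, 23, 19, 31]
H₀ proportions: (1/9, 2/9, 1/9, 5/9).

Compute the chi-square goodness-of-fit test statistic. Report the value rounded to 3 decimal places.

test statistic = 30.253

n = 96; E_i = n·p_i = [10.67, 21.33, 10.67, 53.33]
χ² = (23−10.67)²/10.67 + (23−21.33)²/21.33 + (19−10.67)²/10.67 + (31−53.33)²/53.33 = 30.2531
df = 3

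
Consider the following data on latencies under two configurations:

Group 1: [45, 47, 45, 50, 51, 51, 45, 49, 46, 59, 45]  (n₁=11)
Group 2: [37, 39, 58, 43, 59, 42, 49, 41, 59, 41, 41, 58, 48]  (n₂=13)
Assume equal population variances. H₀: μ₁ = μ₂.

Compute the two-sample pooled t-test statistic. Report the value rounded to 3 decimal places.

x̄₁=48.455, s₁=4.275, n₁=11
x̄₂=47.308, s₂=8.400, n₂=13
s_p² = [10·4.275² + 12·8.400²]/22 = 46.7953
SE = √(s_p²·(1/11+1/13)) = 2.8025
t = (48.455−47.308)/2.8025 = 0.4092
df = 22

test statistic = 0.409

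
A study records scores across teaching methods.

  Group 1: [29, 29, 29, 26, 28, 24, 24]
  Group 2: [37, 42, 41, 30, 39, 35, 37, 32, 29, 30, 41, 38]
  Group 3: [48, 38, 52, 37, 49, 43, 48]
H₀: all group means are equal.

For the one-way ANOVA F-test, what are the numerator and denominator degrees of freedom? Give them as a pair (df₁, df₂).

k = 3 groups, N = 26 total
df = (k−1, N−k) = (3−1, 26−3) = (2, 23)

degrees of freedom = [2, 23]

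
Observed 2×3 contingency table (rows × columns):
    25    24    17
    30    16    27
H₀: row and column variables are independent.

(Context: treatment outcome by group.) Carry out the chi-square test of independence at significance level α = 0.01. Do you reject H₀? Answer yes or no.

reject H₀: no

Row totals [66, 73], col totals [55, 40, 44], n=139
χ² = (25−26.12)²/26.12 + (24−18.99)²/18.99 + (17−20.89)²/20.89 + (30−28.88)²/28.88 + (16−21.01)²/21.01 + (27−23.11)²/23.11 = 3.9849
df = 2
p-value (upper-tail) = 0.13636
At α=0.01: p ≥ α → fail to reject H₀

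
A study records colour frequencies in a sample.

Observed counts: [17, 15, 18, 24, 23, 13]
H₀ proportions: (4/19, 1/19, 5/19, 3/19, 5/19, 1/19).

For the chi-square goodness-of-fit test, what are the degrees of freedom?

df = k − 1 = 6 − 1 = 5

degrees of freedom = 5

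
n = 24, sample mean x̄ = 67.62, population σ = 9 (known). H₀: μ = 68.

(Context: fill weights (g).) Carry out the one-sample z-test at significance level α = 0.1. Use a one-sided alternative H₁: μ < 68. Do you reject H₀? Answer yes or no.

reject H₀: no

SE = σ/√n = 9/√24 = 1.8371
z = (x̄−μ₀)/SE = (67.62−68)/1.8371 = -0.2068
p-value (one-sided, H₁ less) = 0.41807
At α=0.1: p ≥ α → fail to reject H₀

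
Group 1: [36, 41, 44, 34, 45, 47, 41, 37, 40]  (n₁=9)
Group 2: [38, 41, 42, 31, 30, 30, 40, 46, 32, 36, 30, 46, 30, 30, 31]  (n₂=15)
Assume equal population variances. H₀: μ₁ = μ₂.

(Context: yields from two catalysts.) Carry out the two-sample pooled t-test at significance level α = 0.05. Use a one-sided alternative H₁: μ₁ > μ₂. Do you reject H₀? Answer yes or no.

reject H₀: yes

x̄₁=40.556, s₁=4.333, n₁=9
x̄₂=35.533, s₂=6.116, n₂=15
s_p² = [8·4.333² + 14·6.116²]/22 = 30.6343
SE = √(s_p²·(1/9+1/15)) = 2.3337
t = (40.556−35.533)/2.3337 = 2.1521
df = 22
p-value (one-sided, H₁ greater) = 0.02131
At α=0.05: p < α → reject H₀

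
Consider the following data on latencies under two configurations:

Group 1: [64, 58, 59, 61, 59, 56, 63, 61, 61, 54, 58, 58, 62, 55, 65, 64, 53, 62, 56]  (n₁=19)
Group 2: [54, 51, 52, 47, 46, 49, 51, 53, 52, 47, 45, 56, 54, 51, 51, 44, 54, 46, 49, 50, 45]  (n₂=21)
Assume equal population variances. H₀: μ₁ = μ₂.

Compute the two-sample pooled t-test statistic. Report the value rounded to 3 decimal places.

test statistic = 8.596

x̄₁=59.421, s₁=3.548, n₁=19
x̄₂=49.857, s₂=3.483, n₂=21
s_p² = [18·3.548² + 20·3.483²]/38 = 12.3474
SE = √(s_p²·(1/19+1/21)) = 1.1126
t = (59.421−49.857)/1.1126 = 8.5961
df = 38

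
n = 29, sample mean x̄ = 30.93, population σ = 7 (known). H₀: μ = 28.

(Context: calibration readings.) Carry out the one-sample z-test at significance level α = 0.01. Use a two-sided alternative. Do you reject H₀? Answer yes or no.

SE = σ/√n = 7/√29 = 1.2999
z = (x̄−μ₀)/SE = (30.93−28)/1.2999 = 2.2541
p-value (two-sided) = 0.02419
At α=0.01: p ≥ α → fail to reject H₀

reject H₀: no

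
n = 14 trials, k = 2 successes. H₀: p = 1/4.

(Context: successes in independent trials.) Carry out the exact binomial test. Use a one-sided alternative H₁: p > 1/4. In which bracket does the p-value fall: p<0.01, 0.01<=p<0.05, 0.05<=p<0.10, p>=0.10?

p-value bracket: p>=0.10

Exact binomial: n=14, k=2, p₀=1/4=0.2500
P(X≥2) from Σ C(n,i)·p₀^i·(1−p₀)^(n−i)
p-value (one-sided, H₁ greater) = 0.89903
→ bracket: p>=0.10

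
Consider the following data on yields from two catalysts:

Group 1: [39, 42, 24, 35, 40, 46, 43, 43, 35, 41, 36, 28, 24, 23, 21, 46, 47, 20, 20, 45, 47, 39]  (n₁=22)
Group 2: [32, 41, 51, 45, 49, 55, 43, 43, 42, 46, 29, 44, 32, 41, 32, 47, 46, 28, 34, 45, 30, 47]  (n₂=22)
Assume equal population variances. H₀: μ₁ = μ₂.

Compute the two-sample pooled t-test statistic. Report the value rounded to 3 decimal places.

x̄₁=35.636, s₁=9.693, n₁=22
x̄₂=41.000, s₂=7.740, n₂=22
s_p² = [21·9.693² + 21·7.740²]/42 = 76.9307
SE = √(s_p²·(1/22+1/22)) = 2.6446
t = (35.636−41.000)/2.6446 = -2.0282
df = 42

test statistic = -2.028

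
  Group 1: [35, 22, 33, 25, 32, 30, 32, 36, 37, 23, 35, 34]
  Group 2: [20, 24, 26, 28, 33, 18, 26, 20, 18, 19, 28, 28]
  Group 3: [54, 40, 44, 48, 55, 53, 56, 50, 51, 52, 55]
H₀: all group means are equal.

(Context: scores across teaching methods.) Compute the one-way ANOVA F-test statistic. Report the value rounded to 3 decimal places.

Group means [31.17, 24.00, 50.73], grand mean 34.857
SSB = Σnᵢ(x̄ᵢ−x̄)² = 4348.437; SSW = ΣΣ(x−x̄ᵢ)² = 805.848
MSB = 4348.437/2 = 2174.2186; MSW = 805.848/32 = 25.1828
F = MSB/MSW = 86.3376
df = (2, 32)

test statistic = 86.338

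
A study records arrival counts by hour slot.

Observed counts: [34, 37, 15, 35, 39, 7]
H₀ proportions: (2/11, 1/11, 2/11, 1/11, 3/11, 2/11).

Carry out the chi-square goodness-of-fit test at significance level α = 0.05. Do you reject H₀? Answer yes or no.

reject H₀: yes

n = 167; E_i = n·p_i = [30.36, 15.18, 30.36, 15.18, 45.55, 30.36]
χ² = (34−30.36)²/30.36 + (37−15.18)²/15.18 + (15−30.36)²/30.36 + (35−15.18)²/15.18 + (39−45.55)²/45.55 + (7−30.36)²/30.36 = 84.3533
df = 5
p-value (upper-tail) = 0.00000
At α=0.05: p < α → reject H₀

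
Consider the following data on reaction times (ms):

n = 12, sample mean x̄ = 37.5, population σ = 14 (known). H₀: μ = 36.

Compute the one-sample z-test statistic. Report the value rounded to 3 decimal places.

test statistic = 0.371

SE = σ/√n = 14/√12 = 4.0415
z = (x̄−μ₀)/SE = (37.5−36)/4.0415 = 0.3712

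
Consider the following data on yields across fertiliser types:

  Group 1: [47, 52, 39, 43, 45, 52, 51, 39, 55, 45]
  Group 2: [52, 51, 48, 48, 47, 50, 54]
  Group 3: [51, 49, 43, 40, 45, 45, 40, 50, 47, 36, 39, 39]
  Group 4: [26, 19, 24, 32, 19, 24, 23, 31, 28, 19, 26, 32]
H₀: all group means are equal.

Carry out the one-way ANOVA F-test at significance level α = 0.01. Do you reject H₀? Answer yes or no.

reject H₀: yes

Group means [46.80, 50.00, 43.67, 25.25], grand mean 40.122
SSB = Σnᵢ(x̄ᵢ−x̄)² = 3933.874; SSW = ΣΣ(x−x̄ᵢ)² = 844.517
MSB = 3933.874/3 = 1311.2912; MSW = 844.517/37 = 22.8248
F = MSB/MSW = 57.4503
df = (3, 37)
p-value (upper-tail) = 0.00000
At α=0.01: p < α → reject H₀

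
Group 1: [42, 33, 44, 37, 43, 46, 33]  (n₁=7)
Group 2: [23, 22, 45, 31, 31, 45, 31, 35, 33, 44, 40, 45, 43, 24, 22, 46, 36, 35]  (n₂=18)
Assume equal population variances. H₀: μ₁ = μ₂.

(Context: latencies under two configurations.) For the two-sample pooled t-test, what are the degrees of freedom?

df = n₁ + n₂ − 2 = 7 + 18 − 2 = 23

degrees of freedom = 23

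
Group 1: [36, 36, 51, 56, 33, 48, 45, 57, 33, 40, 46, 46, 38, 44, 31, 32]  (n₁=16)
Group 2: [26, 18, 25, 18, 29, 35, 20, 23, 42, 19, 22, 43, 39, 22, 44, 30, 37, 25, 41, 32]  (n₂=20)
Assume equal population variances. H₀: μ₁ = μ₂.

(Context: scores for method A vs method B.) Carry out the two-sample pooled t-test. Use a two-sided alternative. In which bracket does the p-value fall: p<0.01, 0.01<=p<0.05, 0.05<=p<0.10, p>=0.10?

x̄₁=42.000, s₁=8.398, n₁=16
x̄₂=29.500, s₂=8.994, n₂=20
s_p² = [15·8.398² + 19·8.994²]/34 = 76.3235
SE = √(s_p²·(1/16+1/20)) = 2.9303
t = (42.000−29.500)/2.9303 = 4.2658
df = 34
p-value (two-sided) = 0.00015
→ bracket: p<0.01

p-value bracket: p<0.01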